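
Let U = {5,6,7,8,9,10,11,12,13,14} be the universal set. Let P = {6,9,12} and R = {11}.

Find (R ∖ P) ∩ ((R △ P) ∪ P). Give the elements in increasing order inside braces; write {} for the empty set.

{11}

R ∖ P = {11}
R △ P = {6,9,11,12}
(R △ P) ∪ P = {6,9,11,12}
(R ∖ P) ∩ ((R △ P) ∪ P) = {11}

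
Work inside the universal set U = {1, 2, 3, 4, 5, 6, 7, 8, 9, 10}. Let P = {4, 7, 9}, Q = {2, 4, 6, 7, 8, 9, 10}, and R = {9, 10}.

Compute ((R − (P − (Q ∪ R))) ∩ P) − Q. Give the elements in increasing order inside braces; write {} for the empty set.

{}

Q ∪ R = {2, 4, 6, 7, 8, 9, 10}
P − (Q ∪ R) = {}
R − (P − (Q ∪ R)) = {9, 10}
(R − (P − (Q ∪ R))) ∩ P = {9}
((R − (P − (Q ∪ R))) ∩ P) − Q = {}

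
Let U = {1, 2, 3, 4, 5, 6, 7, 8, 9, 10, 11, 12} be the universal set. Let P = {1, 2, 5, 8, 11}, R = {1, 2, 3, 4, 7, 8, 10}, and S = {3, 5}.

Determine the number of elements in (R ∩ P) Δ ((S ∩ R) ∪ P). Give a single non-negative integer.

3

R ∩ P = {1, 2, 8}
S ∩ R = {3}
(S ∩ R) ∪ P = {1, 2, 3, 5, 8, 11}
(R ∩ P) Δ ((S ∩ R) ∪ P) = {3, 5, 11}
|(R ∩ P) Δ ((S ∩ R) ∪ P)| = 3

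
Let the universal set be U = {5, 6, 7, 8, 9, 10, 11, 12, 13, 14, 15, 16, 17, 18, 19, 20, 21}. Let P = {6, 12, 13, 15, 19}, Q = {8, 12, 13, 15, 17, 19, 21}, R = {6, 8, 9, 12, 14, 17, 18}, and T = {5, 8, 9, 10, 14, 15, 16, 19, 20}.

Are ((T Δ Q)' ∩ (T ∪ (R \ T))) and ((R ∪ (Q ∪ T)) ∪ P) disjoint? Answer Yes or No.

T Δ Q = {5, 9, 10, 12, 13, 14, 16, 17, 20, 21}
(T Δ Q)' = {6, 7, 8, 11, 15, 18, 19}
R \ T = {6, 12, 17, 18}
T ∪ (R \ T) = {5, 6, 8, 9, 10, 12, 14, 15, 16, 17, 18, 19, 20}
(T Δ Q)' ∩ (T ∪ (R \ T)) = {6, 8, 15, 18, 19}
Q ∪ T = {5, 8, 9, 10, 12, 13, 14, 15, 16, 17, 19, 20, 21}
R ∪ (Q ∪ T) = {5, 6, 8, 9, 10, 12, 13, 14, 15, 16, 17, 18, 19, 20, 21}
(R ∪ (Q ∪ T)) ∪ P = {5, 6, 8, 9, 10, 12, 13, 14, 15, 16, 17, 18, 19, 20, 21}
6 lies in both, so they are not disjoint.

No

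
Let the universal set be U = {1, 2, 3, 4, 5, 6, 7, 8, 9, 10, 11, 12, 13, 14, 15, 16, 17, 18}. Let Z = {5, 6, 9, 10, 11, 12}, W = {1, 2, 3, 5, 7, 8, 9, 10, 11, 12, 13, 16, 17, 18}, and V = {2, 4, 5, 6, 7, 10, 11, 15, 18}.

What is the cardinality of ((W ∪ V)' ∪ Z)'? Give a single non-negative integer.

W ∪ V = {1, 2, 3, 4, 5, 6, 7, 8, 9, 10, 11, 12, 13, 15, 16, 17, 18}
(W ∪ V)' = {14}
(W ∪ V)' ∪ Z = {5, 6, 9, 10, 11, 12, 14}
((W ∪ V)' ∪ Z)' = {1, 2, 3, 4, 7, 8, 13, 15, 16, 17, 18}
|((W ∪ V)' ∪ Z)'| = 11

11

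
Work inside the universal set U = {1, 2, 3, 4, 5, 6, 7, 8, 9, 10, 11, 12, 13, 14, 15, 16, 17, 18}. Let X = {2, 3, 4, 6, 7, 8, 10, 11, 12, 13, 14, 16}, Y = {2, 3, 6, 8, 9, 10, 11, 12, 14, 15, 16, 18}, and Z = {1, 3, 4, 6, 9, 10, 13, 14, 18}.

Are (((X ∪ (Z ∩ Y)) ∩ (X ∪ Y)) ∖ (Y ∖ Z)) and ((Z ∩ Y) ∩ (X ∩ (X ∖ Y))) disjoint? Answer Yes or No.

Yes

Z ∩ Y = {3, 6, 9, 10, 14, 18}
X ∪ (Z ∩ Y) = {2, 3, 4, 6, 7, 8, 9, 10, 11, 12, 13, 14, 16, 18}
X ∪ Y = {2, 3, 4, 6, 7, 8, 9, 10, 11, 12, 13, 14, 15, 16, 18}
(X ∪ (Z ∩ Y)) ∩ (X ∪ Y) = {2, 3, 4, 6, 7, 8, 9, 10, 11, 12, 13, 14, 16, 18}
Y ∖ Z = {2, 8, 11, 12, 15, 16}
((X ∪ (Z ∩ Y)) ∩ (X ∪ Y)) ∖ (Y ∖ Z) = {3, 4, 6, 7, 9, 10, 13, 14, 18}
X ∖ Y = {4, 7, 13}
X ∩ (X ∖ Y) = {4, 7, 13}
(Z ∩ Y) ∩ (X ∩ (X ∖ Y)) = {}
{3, 4, 6, 7, 9, 10, 13, 14, 18} and {} share no elements.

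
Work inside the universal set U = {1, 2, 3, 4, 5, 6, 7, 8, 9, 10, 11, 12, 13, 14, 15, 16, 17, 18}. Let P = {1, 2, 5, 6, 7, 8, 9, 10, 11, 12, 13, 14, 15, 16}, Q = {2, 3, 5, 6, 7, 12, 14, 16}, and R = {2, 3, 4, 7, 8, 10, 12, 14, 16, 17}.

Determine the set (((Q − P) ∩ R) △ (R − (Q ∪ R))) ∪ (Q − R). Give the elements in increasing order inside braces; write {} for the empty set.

Q − P = {3}
(Q − P) ∩ R = {3}
Q ∪ R = {2, 3, 4, 5, 6, 7, 8, 10, 12, 14, 16, 17}
R − (Q ∪ R) = {}
((Q − P) ∩ R) △ (R − (Q ∪ R)) = {3}
Q − R = {5, 6}
(((Q − P) ∩ R) △ (R − (Q ∪ R))) ∪ (Q − R) = {3, 5, 6}

{3, 5, 6}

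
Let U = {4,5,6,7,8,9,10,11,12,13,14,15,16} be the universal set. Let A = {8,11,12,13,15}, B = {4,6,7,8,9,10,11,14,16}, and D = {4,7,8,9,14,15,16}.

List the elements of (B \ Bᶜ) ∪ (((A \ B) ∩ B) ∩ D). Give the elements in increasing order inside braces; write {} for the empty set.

Bᶜ = {5,12,13,15}
B \ Bᶜ = {4,6,7,8,9,10,11,14,16}
A \ B = {12,13,15}
(A \ B) ∩ B = {}
((A \ B) ∩ B) ∩ D = {}
(B \ Bᶜ) ∪ (((A \ B) ∩ B) ∩ D) = {4,6,7,8,9,10,11,14,16}

{4,6,7,8,9,10,11,14,16}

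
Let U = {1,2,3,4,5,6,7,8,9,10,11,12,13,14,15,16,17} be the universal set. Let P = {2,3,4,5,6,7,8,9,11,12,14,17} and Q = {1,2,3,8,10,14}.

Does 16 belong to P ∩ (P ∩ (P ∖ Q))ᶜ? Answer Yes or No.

No

16 ∉ P and 16 ∉ Q, so 16 ∉ P ∖ Q
16 ∉ P and 16 ∉ (P ∖ Q), so 16 ∉ P ∩ (P ∖ Q)
16 ∈ (P ∩ (P ∖ Q))ᶜ since 16 ∉ (P ∩ (P ∖ Q))
16 ∉ P and 16 ∈ (P ∩ (P ∖ Q))ᶜ, so 16 ∉ P ∩ (P ∩ (P ∖ Q))ᶜ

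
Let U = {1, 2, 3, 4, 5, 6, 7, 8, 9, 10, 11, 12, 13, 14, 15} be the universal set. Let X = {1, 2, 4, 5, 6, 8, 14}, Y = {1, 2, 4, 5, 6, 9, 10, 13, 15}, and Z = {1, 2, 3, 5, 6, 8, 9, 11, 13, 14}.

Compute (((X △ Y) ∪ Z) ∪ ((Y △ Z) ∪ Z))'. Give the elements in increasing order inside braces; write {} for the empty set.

X △ Y = {8, 9, 10, 13, 14, 15}
(X △ Y) ∪ Z = {1, 2, 3, 5, 6, 8, 9, 10, 11, 13, 14, 15}
Y △ Z = {3, 4, 8, 10, 11, 14, 15}
(Y △ Z) ∪ Z = {1, 2, 3, 4, 5, 6, 8, 9, 10, 11, 13, 14, 15}
((X △ Y) ∪ Z) ∪ ((Y △ Z) ∪ Z) = {1, 2, 3, 4, 5, 6, 8, 9, 10, 11, 13, 14, 15}
(((X △ Y) ∪ Z) ∪ ((Y △ Z) ∪ Z))' = {7, 12}

{7, 12}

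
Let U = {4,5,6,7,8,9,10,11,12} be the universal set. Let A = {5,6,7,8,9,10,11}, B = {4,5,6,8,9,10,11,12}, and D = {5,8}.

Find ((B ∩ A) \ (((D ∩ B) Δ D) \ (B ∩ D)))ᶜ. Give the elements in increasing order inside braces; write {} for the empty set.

{4,7,12}

B ∩ A = {5,6,8,9,10,11}
D ∩ B = {5,8}
(D ∩ B) Δ D = {}
B ∩ D = {5,8}
((D ∩ B) Δ D) \ (B ∩ D) = {}
(B ∩ A) \ (((D ∩ B) Δ D) \ (B ∩ D)) = {5,6,8,9,10,11}
((B ∩ A) \ (((D ∩ B) Δ D) \ (B ∩ D)))ᶜ = {4,7,12}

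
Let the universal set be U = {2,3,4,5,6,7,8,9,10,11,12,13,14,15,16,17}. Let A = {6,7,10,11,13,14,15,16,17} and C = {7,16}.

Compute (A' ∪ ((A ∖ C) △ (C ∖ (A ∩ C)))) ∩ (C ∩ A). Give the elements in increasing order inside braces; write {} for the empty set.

A' = {2,3,4,5,8,9,12}
A ∖ C = {6,10,11,13,14,15,17}
A ∩ C = {7,16}
C ∖ (A ∩ C) = {}
(A ∖ C) △ (C ∖ (A ∩ C)) = {6,10,11,13,14,15,17}
A' ∪ ((A ∖ C) △ (C ∖ (A ∩ C))) = {2,3,4,5,6,8,9,10,11,12,13,14,15,17}
C ∩ A = {7,16}
(A' ∪ ((A ∖ C) △ (C ∖ (A ∩ C)))) ∩ (C ∩ A) = {}

{}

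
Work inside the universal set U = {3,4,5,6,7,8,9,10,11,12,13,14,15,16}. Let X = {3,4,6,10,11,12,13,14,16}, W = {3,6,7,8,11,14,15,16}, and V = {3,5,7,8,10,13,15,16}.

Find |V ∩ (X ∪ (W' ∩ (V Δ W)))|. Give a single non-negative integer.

5

W' = {4,5,9,10,12,13}
V Δ W = {5,6,10,11,13,14}
W' ∩ (V Δ W) = {5,10,13}
X ∪ (W' ∩ (V Δ W)) = {3,4,5,6,10,11,12,13,14,16}
V ∩ (X ∪ (W' ∩ (V Δ W))) = {3,5,10,13,16}
|V ∩ (X ∪ (W' ∩ (V Δ W)))| = 5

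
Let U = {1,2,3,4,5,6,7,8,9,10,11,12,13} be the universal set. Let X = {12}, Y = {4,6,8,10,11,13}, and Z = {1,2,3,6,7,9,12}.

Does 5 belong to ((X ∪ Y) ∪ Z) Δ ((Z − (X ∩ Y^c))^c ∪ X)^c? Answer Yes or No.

No

5 ∉ X and 5 ∉ Y, so 5 ∉ X ∪ Y
5 ∉ (X ∪ Y) and 5 ∉ Z, so 5 ∉ (X ∪ Y) ∪ Z
5 ∉ Y, so 5 ∈ Y^c
5 ∉ X and 5 ∈ Y^c, so 5 ∉ X ∩ Y^c
5 ∉ Z and 5 ∉ (X ∩ Y^c), so 5 ∉ Z − (X ∩ Y^c)
5 ∈ (Z − (X ∩ Y^c))^c since 5 ∉ (Z − (X ∩ Y^c))
5 ∈ (Z − (X ∩ Y^c))^c and 5 ∉ X, so 5 ∈ (Z − (X ∩ Y^c))^c ∪ X
5 ∉ ((Z − (X ∩ Y^c))^c ∪ X)^c since 5 ∈ ((Z − (X ∩ Y^c))^c ∪ X)
5 ∉ ((X ∪ Y) ∪ Z) and 5 ∉ ((Z − (X ∩ Y^c))^c ∪ X)^c, so 5 ∉ ((X ∪ Y) ∪ Z) Δ ((Z − (X ∩ Y^c))^c ∪ X)^c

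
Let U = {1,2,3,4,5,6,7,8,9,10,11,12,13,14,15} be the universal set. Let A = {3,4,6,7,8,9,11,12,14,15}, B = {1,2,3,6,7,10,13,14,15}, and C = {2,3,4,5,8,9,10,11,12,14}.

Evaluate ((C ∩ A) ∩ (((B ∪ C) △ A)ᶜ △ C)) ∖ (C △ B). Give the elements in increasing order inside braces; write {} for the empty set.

C ∩ A = {3,4,8,9,11,12,14}
B ∪ C = {1,2,3,4,5,6,7,8,9,10,11,12,13,14,15}
(B ∪ C) △ A = {1,2,5,10,13}
((B ∪ C) △ A)ᶜ = {3,4,6,7,8,9,11,12,14,15}
((B ∪ C) △ A)ᶜ △ C = {2,5,6,7,10,15}
(C ∩ A) ∩ (((B ∪ C) △ A)ᶜ △ C) = {}
C △ B = {1,4,5,6,7,8,9,11,12,13,15}
((C ∩ A) ∩ (((B ∪ C) △ A)ᶜ △ C)) ∖ (C △ B) = {}

{}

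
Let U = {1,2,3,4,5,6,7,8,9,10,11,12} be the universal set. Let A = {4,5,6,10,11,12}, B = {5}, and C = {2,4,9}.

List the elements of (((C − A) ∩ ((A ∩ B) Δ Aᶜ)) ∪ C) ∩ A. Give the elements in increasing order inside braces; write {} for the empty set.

C − A = {2,9}
A ∩ B = {5}
Aᶜ = {1,2,3,7,8,9}
(A ∩ B) Δ Aᶜ = {1,2,3,5,7,8,9}
(C − A) ∩ ((A ∩ B) Δ Aᶜ) = {2,9}
((C − A) ∩ ((A ∩ B) Δ Aᶜ)) ∪ C = {2,4,9}
(((C − A) ∩ ((A ∩ B) Δ Aᶜ)) ∪ C) ∩ A = {4}

{4}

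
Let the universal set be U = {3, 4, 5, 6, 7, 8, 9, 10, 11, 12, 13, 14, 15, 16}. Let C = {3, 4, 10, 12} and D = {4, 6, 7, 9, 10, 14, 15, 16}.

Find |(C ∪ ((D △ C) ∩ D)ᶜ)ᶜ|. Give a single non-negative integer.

D △ C = {3, 6, 7, 9, 12, 14, 15, 16}
(D △ C) ∩ D = {6, 7, 9, 14, 15, 16}
((D △ C) ∩ D)ᶜ = {3, 4, 5, 8, 10, 11, 12, 13}
C ∪ ((D △ C) ∩ D)ᶜ = {3, 4, 5, 8, 10, 11, 12, 13}
(C ∪ ((D △ C) ∩ D)ᶜ)ᶜ = {6, 7, 9, 14, 15, 16}
|(C ∪ ((D △ C) ∩ D)ᶜ)ᶜ| = 6

6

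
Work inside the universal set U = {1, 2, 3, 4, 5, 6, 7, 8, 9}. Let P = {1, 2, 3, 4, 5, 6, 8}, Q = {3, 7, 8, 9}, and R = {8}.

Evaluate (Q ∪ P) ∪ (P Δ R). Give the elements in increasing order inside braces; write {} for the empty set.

Q ∪ P = {1, 2, 3, 4, 5, 6, 7, 8, 9}
P Δ R = {1, 2, 3, 4, 5, 6}
(Q ∪ P) ∪ (P Δ R) = {1, 2, 3, 4, 5, 6, 7, 8, 9}

{1, 2, 3, 4, 5, 6, 7, 8, 9}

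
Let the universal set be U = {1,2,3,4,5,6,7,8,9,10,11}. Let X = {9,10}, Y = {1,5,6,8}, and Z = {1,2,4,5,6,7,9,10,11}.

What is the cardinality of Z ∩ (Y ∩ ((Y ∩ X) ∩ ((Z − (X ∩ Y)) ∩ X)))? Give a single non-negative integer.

0

Y ∩ X = {}
X ∩ Y = {}
Z − (X ∩ Y) = {1,2,4,5,6,7,9,10,11}
(Z − (X ∩ Y)) ∩ X = {9,10}
(Y ∩ X) ∩ ((Z − (X ∩ Y)) ∩ X) = {}
Y ∩ ((Y ∩ X) ∩ ((Z − (X ∩ Y)) ∩ X)) = {}
Z ∩ (Y ∩ ((Y ∩ X) ∩ ((Z − (X ∩ Y)) ∩ X))) = {}
|Z ∩ (Y ∩ ((Y ∩ X) ∩ ((Z − (X ∩ Y)) ∩ X)))| = 0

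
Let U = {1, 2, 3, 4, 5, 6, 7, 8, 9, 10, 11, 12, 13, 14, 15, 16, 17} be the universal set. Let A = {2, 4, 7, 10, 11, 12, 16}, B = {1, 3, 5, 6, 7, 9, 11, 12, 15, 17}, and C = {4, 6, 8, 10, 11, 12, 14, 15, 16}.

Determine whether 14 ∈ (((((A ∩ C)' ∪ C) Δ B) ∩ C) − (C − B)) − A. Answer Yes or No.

No

14 ∉ A and 14 ∈ C, so 14 ∉ A ∩ C
14 ∈ (A ∩ C)' since 14 ∉ (A ∩ C)
14 ∈ (A ∩ C)' and 14 ∈ C, so 14 ∈ (A ∩ C)' ∪ C
14 ∈ ((A ∩ C)' ∪ C) and 14 ∉ B, so 14 ∈ ((A ∩ C)' ∪ C) Δ B
14 ∈ (((A ∩ C)' ∪ C) Δ B) and 14 ∈ C, so 14 ∈ (((A ∩ C)' ∪ C) Δ B) ∩ C
14 ∈ C and 14 ∉ B, so 14 ∈ C − B
14 ∈ ((((A ∩ C)' ∪ C) Δ B) ∩ C) and 14 ∈ (C − B), so 14 ∉ ((((A ∩ C)' ∪ C) Δ B) ∩ C) − (C − B)
14 ∉ (((((A ∩ C)' ∪ C) Δ B) ∩ C) − (C − B)) and 14 ∉ A, so 14 ∉ (((((A ∩ C)' ∪ C) Δ B) ∩ C) − (C − B)) − A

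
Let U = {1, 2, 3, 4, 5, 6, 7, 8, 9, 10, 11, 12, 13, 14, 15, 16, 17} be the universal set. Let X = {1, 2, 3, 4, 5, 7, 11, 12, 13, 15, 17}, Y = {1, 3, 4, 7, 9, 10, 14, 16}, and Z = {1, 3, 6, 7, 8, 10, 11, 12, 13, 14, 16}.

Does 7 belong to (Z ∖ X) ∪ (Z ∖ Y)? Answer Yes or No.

No

7 ∈ Z and 7 ∈ X, so 7 ∉ Z ∖ X
7 ∈ Z and 7 ∈ Y, so 7 ∉ Z ∖ Y
7 ∉ (Z ∖ X) and 7 ∉ (Z ∖ Y), so 7 ∉ (Z ∖ X) ∪ (Z ∖ Y)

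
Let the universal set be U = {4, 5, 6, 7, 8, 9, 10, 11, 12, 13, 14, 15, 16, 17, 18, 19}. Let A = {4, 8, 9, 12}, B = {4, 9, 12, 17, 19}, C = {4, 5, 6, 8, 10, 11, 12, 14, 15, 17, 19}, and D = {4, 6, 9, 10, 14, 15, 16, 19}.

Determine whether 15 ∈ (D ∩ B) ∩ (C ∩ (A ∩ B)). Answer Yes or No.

No

15 ∈ D and 15 ∉ B, so 15 ∉ D ∩ B
15 ∉ A and 15 ∉ B, so 15 ∉ A ∩ B
15 ∈ C and 15 ∉ (A ∩ B), so 15 ∉ C ∩ (A ∩ B)
15 ∉ (D ∩ B) and 15 ∉ (C ∩ (A ∩ B)), so 15 ∉ (D ∩ B) ∩ (C ∩ (A ∩ B))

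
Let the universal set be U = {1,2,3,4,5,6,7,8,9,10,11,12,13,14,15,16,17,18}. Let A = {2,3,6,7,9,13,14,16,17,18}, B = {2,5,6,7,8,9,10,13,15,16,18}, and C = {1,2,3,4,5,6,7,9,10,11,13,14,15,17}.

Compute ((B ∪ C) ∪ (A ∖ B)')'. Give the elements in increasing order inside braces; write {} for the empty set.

B ∪ C = {1,2,3,4,5,6,7,8,9,10,11,13,14,15,16,17,18}
A ∖ B = {3,14,17}
(A ∖ B)' = {1,2,4,5,6,7,8,9,10,11,12,13,15,16,18}
(B ∪ C) ∪ (A ∖ B)' = {1,2,3,4,5,6,7,8,9,10,11,12,13,14,15,16,17,18}
((B ∪ C) ∪ (A ∖ B)')' = {}

{}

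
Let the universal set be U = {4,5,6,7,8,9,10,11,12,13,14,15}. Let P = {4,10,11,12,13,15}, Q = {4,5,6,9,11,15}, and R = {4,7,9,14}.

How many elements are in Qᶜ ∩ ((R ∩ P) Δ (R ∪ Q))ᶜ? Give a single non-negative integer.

Qᶜ = {7,8,10,12,13,14}
R ∩ P = {4}
R ∪ Q = {4,5,6,7,9,11,14,15}
(R ∩ P) Δ (R ∪ Q) = {5,6,7,9,11,14,15}
((R ∩ P) Δ (R ∪ Q))ᶜ = {4,8,10,12,13}
Qᶜ ∩ ((R ∩ P) Δ (R ∪ Q))ᶜ = {8,10,12,13}
|Qᶜ ∩ ((R ∩ P) Δ (R ∪ Q))ᶜ| = 4

4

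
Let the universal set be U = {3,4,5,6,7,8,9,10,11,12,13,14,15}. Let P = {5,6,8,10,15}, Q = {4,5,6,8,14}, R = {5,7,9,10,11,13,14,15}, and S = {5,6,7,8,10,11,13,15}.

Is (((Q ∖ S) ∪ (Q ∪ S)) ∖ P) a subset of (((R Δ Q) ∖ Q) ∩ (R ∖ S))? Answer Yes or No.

Q ∖ S = {4,14}
Q ∪ S = {4,5,6,7,8,10,11,13,14,15}
(Q ∖ S) ∪ (Q ∪ S) = {4,5,6,7,8,10,11,13,14,15}
((Q ∖ S) ∪ (Q ∪ S)) ∖ P = {4,7,11,13,14}
R Δ Q = {4,6,7,8,9,10,11,13,15}
(R Δ Q) ∖ Q = {7,9,10,11,13,15}
R ∖ S = {9,14}
((R Δ Q) ∖ Q) ∩ (R ∖ S) = {9}
4 ∈ ((Q ∖ S) ∪ (Q ∪ S)) ∖ P but 4 ∉ ((R Δ Q) ∖ Q) ∩ (R ∖ S), so the inclusion fails.

No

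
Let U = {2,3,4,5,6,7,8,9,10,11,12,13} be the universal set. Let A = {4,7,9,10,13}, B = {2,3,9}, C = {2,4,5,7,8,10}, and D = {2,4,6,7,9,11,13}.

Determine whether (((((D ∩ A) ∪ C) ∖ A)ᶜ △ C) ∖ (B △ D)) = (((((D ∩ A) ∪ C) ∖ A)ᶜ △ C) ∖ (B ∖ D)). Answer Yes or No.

No

D ∩ A = {4,7,9,13}
(D ∩ A) ∪ C = {2,4,5,7,8,9,10,13}
((D ∩ A) ∪ C) ∖ A = {2,5,8}
(((D ∩ A) ∪ C) ∖ A)ᶜ = {3,4,6,7,9,10,11,12,13}
(((D ∩ A) ∪ C) ∖ A)ᶜ △ C = {2,3,5,6,8,9,11,12,13}
B △ D = {3,4,6,7,11,13}
((((D ∩ A) ∪ C) ∖ A)ᶜ △ C) ∖ (B △ D) = {2,5,8,9,12}
B ∖ D = {3}
((((D ∩ A) ∪ C) ∖ A)ᶜ △ C) ∖ (B ∖ D) = {2,5,6,8,9,11,12,13}
6 ∈ ((((D ∩ A) ∪ C) ∖ A)ᶜ △ C) ∖ (B ∖ D) but 6 ∉ ((((D ∩ A) ∪ C) ∖ A)ᶜ △ C) ∖ (B △ D), so they differ.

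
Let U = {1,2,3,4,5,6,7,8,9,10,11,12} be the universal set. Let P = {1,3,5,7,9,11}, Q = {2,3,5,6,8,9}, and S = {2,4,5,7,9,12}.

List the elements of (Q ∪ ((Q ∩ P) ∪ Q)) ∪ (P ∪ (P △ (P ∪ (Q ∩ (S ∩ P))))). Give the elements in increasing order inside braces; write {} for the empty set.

{1,2,3,5,6,7,8,9,11}

Q ∩ P = {3,5,9}
(Q ∩ P) ∪ Q = {2,3,5,6,8,9}
Q ∪ ((Q ∩ P) ∪ Q) = {2,3,5,6,8,9}
S ∩ P = {5,7,9}
Q ∩ (S ∩ P) = {5,9}
P ∪ (Q ∩ (S ∩ P)) = {1,3,5,7,9,11}
P △ (P ∪ (Q ∩ (S ∩ P))) = {}
P ∪ (P △ (P ∪ (Q ∩ (S ∩ P)))) = {1,3,5,7,9,11}
(Q ∪ ((Q ∩ P) ∪ Q)) ∪ (P ∪ (P △ (P ∪ (Q ∩ (S ∩ P))))) = {1,2,3,5,6,7,8,9,11}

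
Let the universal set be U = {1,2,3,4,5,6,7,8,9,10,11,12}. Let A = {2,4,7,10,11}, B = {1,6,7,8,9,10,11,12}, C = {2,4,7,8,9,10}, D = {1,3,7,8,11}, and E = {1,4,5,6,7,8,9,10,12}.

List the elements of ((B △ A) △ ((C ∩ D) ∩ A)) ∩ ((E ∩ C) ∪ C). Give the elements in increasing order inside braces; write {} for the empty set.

{2,4,7,8,9}

B △ A = {1,2,4,6,8,9,12}
C ∩ D = {7,8}
(C ∩ D) ∩ A = {7}
(B △ A) △ ((C ∩ D) ∩ A) = {1,2,4,6,7,8,9,12}
E ∩ C = {4,7,8,9,10}
(E ∩ C) ∪ C = {2,4,7,8,9,10}
((B △ A) △ ((C ∩ D) ∩ A)) ∩ ((E ∩ C) ∪ C) = {2,4,7,8,9}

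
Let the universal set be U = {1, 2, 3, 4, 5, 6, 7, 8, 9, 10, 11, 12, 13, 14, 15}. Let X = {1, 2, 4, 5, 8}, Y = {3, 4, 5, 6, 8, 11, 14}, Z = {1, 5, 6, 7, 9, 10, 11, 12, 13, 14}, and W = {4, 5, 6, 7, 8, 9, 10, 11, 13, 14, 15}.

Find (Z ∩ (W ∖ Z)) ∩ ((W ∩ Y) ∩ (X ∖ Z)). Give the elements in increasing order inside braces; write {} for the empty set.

{}

W ∖ Z = {4, 8, 15}
Z ∩ (W ∖ Z) = {}
W ∩ Y = {4, 5, 6, 8, 11, 14}
X ∖ Z = {2, 4, 8}
(W ∩ Y) ∩ (X ∖ Z) = {4, 8}
(Z ∩ (W ∖ Z)) ∩ ((W ∩ Y) ∩ (X ∖ Z)) = {}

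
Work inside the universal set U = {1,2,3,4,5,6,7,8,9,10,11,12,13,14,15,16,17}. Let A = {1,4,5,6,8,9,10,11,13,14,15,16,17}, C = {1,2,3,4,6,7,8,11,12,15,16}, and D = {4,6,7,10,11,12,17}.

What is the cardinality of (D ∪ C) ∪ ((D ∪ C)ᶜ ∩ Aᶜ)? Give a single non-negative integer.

D ∪ C = {1,2,3,4,6,7,8,10,11,12,15,16,17}
(D ∪ C)ᶜ = {5,9,13,14}
Aᶜ = {2,3,7,12}
(D ∪ C)ᶜ ∩ Aᶜ = {}
(D ∪ C) ∪ ((D ∪ C)ᶜ ∩ Aᶜ) = {1,2,3,4,6,7,8,10,11,12,15,16,17}
|(D ∪ C) ∪ ((D ∪ C)ᶜ ∩ Aᶜ)| = 13

13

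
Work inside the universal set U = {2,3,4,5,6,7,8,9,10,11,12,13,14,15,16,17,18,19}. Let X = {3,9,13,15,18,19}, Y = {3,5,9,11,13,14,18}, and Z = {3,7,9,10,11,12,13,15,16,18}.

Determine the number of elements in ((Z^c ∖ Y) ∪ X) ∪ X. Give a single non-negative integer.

Z^c = {2,4,5,6,8,14,17,19}
Z^c ∖ Y = {2,4,6,8,17,19}
(Z^c ∖ Y) ∪ X = {2,3,4,6,8,9,13,15,17,18,19}
((Z^c ∖ Y) ∪ X) ∪ X = {2,3,4,6,8,9,13,15,17,18,19}
|((Z^c ∖ Y) ∪ X) ∪ X| = 11

11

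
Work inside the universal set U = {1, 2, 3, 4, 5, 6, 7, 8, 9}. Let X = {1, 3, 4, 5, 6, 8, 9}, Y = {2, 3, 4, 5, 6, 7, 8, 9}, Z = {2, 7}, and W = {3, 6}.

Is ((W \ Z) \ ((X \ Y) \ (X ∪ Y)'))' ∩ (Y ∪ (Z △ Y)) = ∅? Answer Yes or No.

No

W \ Z = {3, 6}
X \ Y = {1}
X ∪ Y = {1, 2, 3, 4, 5, 6, 7, 8, 9}
(X ∪ Y)' = {}
(X \ Y) \ (X ∪ Y)' = {1}
(W \ Z) \ ((X \ Y) \ (X ∪ Y)') = {3, 6}
((W \ Z) \ ((X \ Y) \ (X ∪ Y)'))' = {1, 2, 4, 5, 7, 8, 9}
Z △ Y = {3, 4, 5, 6, 8, 9}
Y ∪ (Z △ Y) = {2, 3, 4, 5, 6, 7, 8, 9}
2 lies in both, so they are not disjoint.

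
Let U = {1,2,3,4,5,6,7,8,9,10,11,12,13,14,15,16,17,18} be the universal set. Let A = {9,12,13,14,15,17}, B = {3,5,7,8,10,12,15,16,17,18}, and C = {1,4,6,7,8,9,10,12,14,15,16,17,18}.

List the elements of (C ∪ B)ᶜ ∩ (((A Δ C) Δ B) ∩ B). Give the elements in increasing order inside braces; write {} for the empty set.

{}

C ∪ B = {1,3,4,5,6,7,8,9,10,12,14,15,16,17,18}
(C ∪ B)ᶜ = {2,11,13}
A Δ C = {1,4,6,7,8,10,13,16,18}
(A Δ C) Δ B = {1,3,4,5,6,12,13,15,17}
((A Δ C) Δ B) ∩ B = {3,5,12,15,17}
(C ∪ B)ᶜ ∩ (((A Δ C) Δ B) ∩ B) = {}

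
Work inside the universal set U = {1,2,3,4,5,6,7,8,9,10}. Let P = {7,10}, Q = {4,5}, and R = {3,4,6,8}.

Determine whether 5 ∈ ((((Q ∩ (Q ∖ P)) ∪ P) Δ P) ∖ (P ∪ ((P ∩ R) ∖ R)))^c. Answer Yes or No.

5 ∈ Q and 5 ∉ P, so 5 ∈ Q ∖ P
5 ∈ Q and 5 ∈ (Q ∖ P), so 5 ∈ Q ∩ (Q ∖ P)
5 ∈ (Q ∩ (Q ∖ P)) and 5 ∉ P, so 5 ∈ (Q ∩ (Q ∖ P)) ∪ P
5 ∈ ((Q ∩ (Q ∖ P)) ∪ P) and 5 ∉ P, so 5 ∈ ((Q ∩ (Q ∖ P)) ∪ P) Δ P
5 ∉ P and 5 ∉ R, so 5 ∉ P ∩ R
5 ∉ (P ∩ R) and 5 ∉ R, so 5 ∉ (P ∩ R) ∖ R
5 ∉ P and 5 ∉ ((P ∩ R) ∖ R), so 5 ∉ P ∪ ((P ∩ R) ∖ R)
5 ∈ (((Q ∩ (Q ∖ P)) ∪ P) Δ P) and 5 ∉ (P ∪ ((P ∩ R) ∖ R)), so 5 ∈ (((Q ∩ (Q ∖ P)) ∪ P) Δ P) ∖ (P ∪ ((P ∩ R) ∖ R))
5 ∉ ((((Q ∩ (Q ∖ P)) ∪ P) Δ P) ∖ (P ∪ ((P ∩ R) ∖ R)))^c since 5 ∈ ((((Q ∩ (Q ∖ P)) ∪ P) Δ P) ∖ (P ∪ ((P ∩ R) ∖ R)))

No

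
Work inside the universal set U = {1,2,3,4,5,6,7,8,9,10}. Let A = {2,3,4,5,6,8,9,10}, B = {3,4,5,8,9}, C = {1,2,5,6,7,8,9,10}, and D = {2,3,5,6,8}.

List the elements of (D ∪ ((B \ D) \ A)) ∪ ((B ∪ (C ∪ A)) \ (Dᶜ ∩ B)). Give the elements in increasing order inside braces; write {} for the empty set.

B \ D = {4,9}
(B \ D) \ A = {}
D ∪ ((B \ D) \ A) = {2,3,5,6,8}
C ∪ A = {1,2,3,4,5,6,7,8,9,10}
B ∪ (C ∪ A) = {1,2,3,4,5,6,7,8,9,10}
Dᶜ = {1,4,7,9,10}
Dᶜ ∩ B = {4,9}
(B ∪ (C ∪ A)) \ (Dᶜ ∩ B) = {1,2,3,5,6,7,8,10}
(D ∪ ((B \ D) \ A)) ∪ ((B ∪ (C ∪ A)) \ (Dᶜ ∩ B)) = {1,2,3,5,6,7,8,10}

{1,2,3,5,6,7,8,10}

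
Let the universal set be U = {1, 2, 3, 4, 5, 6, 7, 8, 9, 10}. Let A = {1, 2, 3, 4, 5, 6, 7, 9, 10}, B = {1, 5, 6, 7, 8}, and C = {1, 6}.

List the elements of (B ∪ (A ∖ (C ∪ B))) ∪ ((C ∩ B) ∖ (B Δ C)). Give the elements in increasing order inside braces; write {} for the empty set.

C ∪ B = {1, 5, 6, 7, 8}
A ∖ (C ∪ B) = {2, 3, 4, 9, 10}
B ∪ (A ∖ (C ∪ B)) = {1, 2, 3, 4, 5, 6, 7, 8, 9, 10}
C ∩ B = {1, 6}
B Δ C = {5, 7, 8}
(C ∩ B) ∖ (B Δ C) = {1, 6}
(B ∪ (A ∖ (C ∪ B))) ∪ ((C ∩ B) ∖ (B Δ C)) = {1, 2, 3, 4, 5, 6, 7, 8, 9, 10}

{1, 2, 3, 4, 5, 6, 7, 8, 9, 10}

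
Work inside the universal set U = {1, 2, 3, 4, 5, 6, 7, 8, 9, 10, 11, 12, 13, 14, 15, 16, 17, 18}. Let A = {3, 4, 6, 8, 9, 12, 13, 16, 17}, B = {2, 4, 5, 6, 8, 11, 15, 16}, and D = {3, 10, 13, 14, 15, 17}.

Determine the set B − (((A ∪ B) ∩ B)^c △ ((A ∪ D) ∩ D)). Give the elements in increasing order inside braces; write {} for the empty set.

{2, 4, 5, 6, 8, 11, 16}

A ∪ B = {2, 3, 4, 5, 6, 8, 9, 11, 12, 13, 15, 16, 17}
(A ∪ B) ∩ B = {2, 4, 5, 6, 8, 11, 15, 16}
((A ∪ B) ∩ B)^c = {1, 3, 7, 9, 10, 12, 13, 14, 17, 18}
A ∪ D = {3, 4, 6, 8, 9, 10, 12, 13, 14, 15, 16, 17}
(A ∪ D) ∩ D = {3, 10, 13, 14, 15, 17}
((A ∪ B) ∩ B)^c △ ((A ∪ D) ∩ D) = {1, 7, 9, 12, 15, 18}
B − (((A ∪ B) ∩ B)^c △ ((A ∪ D) ∩ D)) = {2, 4, 5, 6, 8, 11, 16}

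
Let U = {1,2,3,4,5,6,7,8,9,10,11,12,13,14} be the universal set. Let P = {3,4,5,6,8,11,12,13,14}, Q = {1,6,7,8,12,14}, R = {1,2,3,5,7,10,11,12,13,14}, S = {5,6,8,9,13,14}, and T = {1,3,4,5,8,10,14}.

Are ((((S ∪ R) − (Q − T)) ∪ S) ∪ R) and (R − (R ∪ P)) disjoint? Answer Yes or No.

S ∪ R = {1,2,3,5,6,7,8,9,10,11,12,13,14}
Q − T = {6,7,12}
(S ∪ R) − (Q − T) = {1,2,3,5,8,9,10,11,13,14}
((S ∪ R) − (Q − T)) ∪ S = {1,2,3,5,6,8,9,10,11,13,14}
(((S ∪ R) − (Q − T)) ∪ S) ∪ R = {1,2,3,5,6,7,8,9,10,11,12,13,14}
R ∪ P = {1,2,3,4,5,6,7,8,10,11,12,13,14}
R − (R ∪ P) = {}
{1,2,3,5,6,7,8,9,10,11,12,13,14} and {} share no elements.

Yes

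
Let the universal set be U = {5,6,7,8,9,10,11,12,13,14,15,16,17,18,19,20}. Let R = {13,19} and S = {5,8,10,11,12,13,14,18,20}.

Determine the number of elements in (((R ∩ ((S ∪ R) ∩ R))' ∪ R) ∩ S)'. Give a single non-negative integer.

7

S ∪ R = {5,8,10,11,12,13,14,18,19,20}
(S ∪ R) ∩ R = {13,19}
R ∩ ((S ∪ R) ∩ R) = {13,19}
(R ∩ ((S ∪ R) ∩ R))' = {5,6,7,8,9,10,11,12,14,15,16,17,18,20}
(R ∩ ((S ∪ R) ∩ R))' ∪ R = {5,6,7,8,9,10,11,12,13,14,15,16,17,18,19,20}
((R ∩ ((S ∪ R) ∩ R))' ∪ R) ∩ S = {5,8,10,11,12,13,14,18,20}
(((R ∩ ((S ∪ R) ∩ R))' ∪ R) ∩ S)' = {6,7,9,15,16,17,19}
|(((R ∩ ((S ∪ R) ∩ R))' ∪ R) ∩ S)'| = 7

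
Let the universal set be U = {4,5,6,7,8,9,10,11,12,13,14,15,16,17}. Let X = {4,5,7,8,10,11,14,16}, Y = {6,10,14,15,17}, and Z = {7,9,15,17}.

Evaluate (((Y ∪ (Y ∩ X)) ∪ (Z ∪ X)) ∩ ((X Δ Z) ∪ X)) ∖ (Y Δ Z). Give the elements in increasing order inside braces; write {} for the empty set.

Y ∩ X = {10,14}
Y ∪ (Y ∩ X) = {6,10,14,15,17}
Z ∪ X = {4,5,7,8,9,10,11,14,15,16,17}
(Y ∪ (Y ∩ X)) ∪ (Z ∪ X) = {4,5,6,7,8,9,10,11,14,15,16,17}
X Δ Z = {4,5,8,9,10,11,14,15,16,17}
(X Δ Z) ∪ X = {4,5,7,8,9,10,11,14,15,16,17}
((Y ∪ (Y ∩ X)) ∪ (Z ∪ X)) ∩ ((X Δ Z) ∪ X) = {4,5,7,8,9,10,11,14,15,16,17}
Y Δ Z = {6,7,9,10,14}
(((Y ∪ (Y ∩ X)) ∪ (Z ∪ X)) ∩ ((X Δ Z) ∪ X)) ∖ (Y Δ Z) = {4,5,8,11,15,16,17}

{4,5,8,11,15,16,17}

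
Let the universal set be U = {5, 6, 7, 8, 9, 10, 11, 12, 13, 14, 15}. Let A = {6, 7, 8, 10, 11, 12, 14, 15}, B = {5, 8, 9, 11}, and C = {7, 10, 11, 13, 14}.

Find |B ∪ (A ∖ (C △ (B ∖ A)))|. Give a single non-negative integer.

B ∖ A = {5, 9}
C △ (B ∖ A) = {5, 7, 9, 10, 11, 13, 14}
A ∖ (C △ (B ∖ A)) = {6, 8, 12, 15}
B ∪ (A ∖ (C △ (B ∖ A))) = {5, 6, 8, 9, 11, 12, 15}
|B ∪ (A ∖ (C △ (B ∖ A)))| = 7

7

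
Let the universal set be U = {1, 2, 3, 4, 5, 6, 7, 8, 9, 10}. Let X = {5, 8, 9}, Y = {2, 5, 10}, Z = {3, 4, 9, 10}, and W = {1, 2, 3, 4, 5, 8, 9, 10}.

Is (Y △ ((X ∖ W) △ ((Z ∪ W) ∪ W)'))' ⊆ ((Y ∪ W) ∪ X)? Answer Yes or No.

X ∖ W = {}
Z ∪ W = {1, 2, 3, 4, 5, 8, 9, 10}
(Z ∪ W) ∪ W = {1, 2, 3, 4, 5, 8, 9, 10}
((Z ∪ W) ∪ W)' = {6, 7}
(X ∖ W) △ ((Z ∪ W) ∪ W)' = {6, 7}
Y △ ((X ∖ W) △ ((Z ∪ W) ∪ W)') = {2, 5, 6, 7, 10}
(Y △ ((X ∖ W) △ ((Z ∪ W) ∪ W)'))' = {1, 3, 4, 8, 9}
Y ∪ W = {1, 2, 3, 4, 5, 8, 9, 10}
(Y ∪ W) ∪ X = {1, 2, 3, 4, 5, 8, 9, 10}
Every element of {1, 3, 4, 8, 9} is in {1, 2, 3, 4, 5, 8, 9, 10}, so (Y △ ((X ∖ W) △ ((Z ∪ W) ∪ W)'))' ⊆ (Y ∪ W) ∪ X.

Yes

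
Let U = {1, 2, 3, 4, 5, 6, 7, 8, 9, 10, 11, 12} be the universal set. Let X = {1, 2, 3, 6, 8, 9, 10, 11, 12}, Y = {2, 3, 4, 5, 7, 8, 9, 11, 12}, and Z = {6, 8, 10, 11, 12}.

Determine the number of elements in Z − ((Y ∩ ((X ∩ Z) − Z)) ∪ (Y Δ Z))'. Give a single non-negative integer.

X ∩ Z = {6, 8, 10, 11, 12}
(X ∩ Z) − Z = {}
Y ∩ ((X ∩ Z) − Z) = {}
Y Δ Z = {2, 3, 4, 5, 6, 7, 9, 10}
(Y ∩ ((X ∩ Z) − Z)) ∪ (Y Δ Z) = {2, 3, 4, 5, 6, 7, 9, 10}
((Y ∩ ((X ∩ Z) − Z)) ∪ (Y Δ Z))' = {1, 8, 11, 12}
Z − ((Y ∩ ((X ∩ Z) − Z)) ∪ (Y Δ Z))' = {6, 10}
|Z − ((Y ∩ ((X ∩ Z) − Z)) ∪ (Y Δ Z))'| = 2

2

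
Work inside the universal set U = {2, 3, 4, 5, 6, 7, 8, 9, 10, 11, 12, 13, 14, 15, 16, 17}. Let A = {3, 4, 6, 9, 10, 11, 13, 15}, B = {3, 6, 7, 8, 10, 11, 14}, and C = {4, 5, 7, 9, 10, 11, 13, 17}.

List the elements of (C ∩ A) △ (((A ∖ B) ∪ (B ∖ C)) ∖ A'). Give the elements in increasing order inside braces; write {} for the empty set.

C ∩ A = {4, 9, 10, 11, 13}
A ∖ B = {4, 9, 13, 15}
B ∖ C = {3, 6, 8, 14}
(A ∖ B) ∪ (B ∖ C) = {3, 4, 6, 8, 9, 13, 14, 15}
A' = {2, 5, 7, 8, 12, 14, 16, 17}
((A ∖ B) ∪ (B ∖ C)) ∖ A' = {3, 4, 6, 9, 13, 15}
(C ∩ A) △ (((A ∖ B) ∪ (B ∖ C)) ∖ A') = {3, 6, 10, 11, 15}

{3, 6, 10, 11, 15}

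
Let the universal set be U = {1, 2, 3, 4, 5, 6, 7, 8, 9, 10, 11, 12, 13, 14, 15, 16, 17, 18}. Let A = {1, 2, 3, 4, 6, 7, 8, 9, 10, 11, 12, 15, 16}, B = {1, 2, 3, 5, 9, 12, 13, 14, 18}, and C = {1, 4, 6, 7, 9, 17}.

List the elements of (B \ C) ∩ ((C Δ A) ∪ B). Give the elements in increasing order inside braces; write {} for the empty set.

B \ C = {2, 3, 5, 12, 13, 14, 18}
C Δ A = {2, 3, 8, 10, 11, 12, 15, 16, 17}
(C Δ A) ∪ B = {1, 2, 3, 5, 8, 9, 10, 11, 12, 13, 14, 15, 16, 17, 18}
(B \ C) ∩ ((C Δ A) ∪ B) = {2, 3, 5, 12, 13, 14, 18}

{2, 3, 5, 12, 13, 14, 18}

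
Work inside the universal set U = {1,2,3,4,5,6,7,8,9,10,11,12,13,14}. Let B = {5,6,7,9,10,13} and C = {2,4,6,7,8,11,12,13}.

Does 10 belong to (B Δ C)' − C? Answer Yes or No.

No

10 ∈ B and 10 ∉ C, so 10 ∈ B Δ C
10 ∉ (B Δ C)' since 10 ∈ (B Δ C)
10 ∉ (B Δ C)' and 10 ∉ C, so 10 ∉ (B Δ C)' − C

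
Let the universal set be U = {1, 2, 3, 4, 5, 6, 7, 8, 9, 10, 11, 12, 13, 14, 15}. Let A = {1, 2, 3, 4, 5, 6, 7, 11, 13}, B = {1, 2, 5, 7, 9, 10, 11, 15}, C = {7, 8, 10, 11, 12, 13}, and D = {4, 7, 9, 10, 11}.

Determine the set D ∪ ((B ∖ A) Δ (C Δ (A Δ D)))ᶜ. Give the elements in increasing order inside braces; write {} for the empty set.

B ∖ A = {9, 10, 15}
A Δ D = {1, 2, 3, 5, 6, 9, 10, 13}
C Δ (A Δ D) = {1, 2, 3, 5, 6, 7, 8, 9, 11, 12}
(B ∖ A) Δ (C Δ (A Δ D)) = {1, 2, 3, 5, 6, 7, 8, 10, 11, 12, 15}
((B ∖ A) Δ (C Δ (A Δ D)))ᶜ = {4, 9, 13, 14}
D ∪ ((B ∖ A) Δ (C Δ (A Δ D)))ᶜ = {4, 7, 9, 10, 11, 13, 14}

{4, 7, 9, 10, 11, 13, 14}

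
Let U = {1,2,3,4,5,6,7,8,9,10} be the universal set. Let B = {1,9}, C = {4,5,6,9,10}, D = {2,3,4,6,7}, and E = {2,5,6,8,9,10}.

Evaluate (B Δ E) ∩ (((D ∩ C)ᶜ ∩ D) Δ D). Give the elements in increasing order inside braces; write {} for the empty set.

{6}

B Δ E = {1,2,5,6,8,10}
D ∩ C = {4,6}
(D ∩ C)ᶜ = {1,2,3,5,7,8,9,10}
(D ∩ C)ᶜ ∩ D = {2,3,7}
((D ∩ C)ᶜ ∩ D) Δ D = {4,6}
(B Δ E) ∩ (((D ∩ C)ᶜ ∩ D) Δ D) = {6}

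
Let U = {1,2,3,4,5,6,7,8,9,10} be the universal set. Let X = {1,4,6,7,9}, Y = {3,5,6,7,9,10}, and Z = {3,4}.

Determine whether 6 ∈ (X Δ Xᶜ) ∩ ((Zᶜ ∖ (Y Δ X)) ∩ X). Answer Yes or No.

6 ∈ X, so 6 ∉ Xᶜ
6 ∈ X and 6 ∉ Xᶜ, so 6 ∈ X Δ Xᶜ
6 ∉ Z, so 6 ∈ Zᶜ
6 ∈ Y and 6 ∈ X, so 6 ∉ Y Δ X
6 ∈ Zᶜ and 6 ∉ (Y Δ X), so 6 ∈ Zᶜ ∖ (Y Δ X)
6 ∈ (Zᶜ ∖ (Y Δ X)) and 6 ∈ X, so 6 ∈ (Zᶜ ∖ (Y Δ X)) ∩ X
6 ∈ (X Δ Xᶜ) and 6 ∈ ((Zᶜ ∖ (Y Δ X)) ∩ X), so 6 ∈ (X Δ Xᶜ) ∩ ((Zᶜ ∖ (Y Δ X)) ∩ X)

Yes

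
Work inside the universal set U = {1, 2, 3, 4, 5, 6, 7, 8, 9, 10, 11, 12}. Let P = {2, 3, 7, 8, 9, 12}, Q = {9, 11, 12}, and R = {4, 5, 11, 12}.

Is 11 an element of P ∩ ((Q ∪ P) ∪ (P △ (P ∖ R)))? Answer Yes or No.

No

11 ∈ Q and 11 ∉ P, so 11 ∈ Q ∪ P
11 ∉ P and 11 ∈ R, so 11 ∉ P ∖ R
11 ∉ P and 11 ∉ (P ∖ R), so 11 ∉ P △ (P ∖ R)
11 ∈ (Q ∪ P) and 11 ∉ (P △ (P ∖ R)), so 11 ∈ (Q ∪ P) ∪ (P △ (P ∖ R))
11 ∉ P and 11 ∈ ((Q ∪ P) ∪ (P △ (P ∖ R))), so 11 ∉ P ∩ ((Q ∪ P) ∪ (P △ (P ∖ R)))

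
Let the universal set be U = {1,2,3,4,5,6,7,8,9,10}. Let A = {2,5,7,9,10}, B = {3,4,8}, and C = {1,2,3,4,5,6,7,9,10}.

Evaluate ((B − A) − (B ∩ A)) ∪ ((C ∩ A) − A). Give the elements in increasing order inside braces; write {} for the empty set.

{3,4,8}

B − A = {3,4,8}
B ∩ A = {}
(B − A) − (B ∩ A) = {3,4,8}
C ∩ A = {2,5,7,9,10}
(C ∩ A) − A = {}
((B − A) − (B ∩ A)) ∪ ((C ∩ A) − A) = {3,4,8}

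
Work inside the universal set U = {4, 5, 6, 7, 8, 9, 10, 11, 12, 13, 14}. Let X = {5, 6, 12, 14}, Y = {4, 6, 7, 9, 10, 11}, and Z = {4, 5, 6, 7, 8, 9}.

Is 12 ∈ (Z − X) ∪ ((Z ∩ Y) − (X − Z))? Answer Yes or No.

No

12 ∉ Z and 12 ∈ X, so 12 ∉ Z − X
12 ∉ Z and 12 ∉ Y, so 12 ∉ Z ∩ Y
12 ∈ X and 12 ∉ Z, so 12 ∈ X − Z
12 ∉ (Z ∩ Y) and 12 ∈ (X − Z), so 12 ∉ (Z ∩ Y) − (X − Z)
12 ∉ (Z − X) and 12 ∉ ((Z ∩ Y) − (X − Z)), so 12 ∉ (Z − X) ∪ ((Z ∩ Y) − (X − Z))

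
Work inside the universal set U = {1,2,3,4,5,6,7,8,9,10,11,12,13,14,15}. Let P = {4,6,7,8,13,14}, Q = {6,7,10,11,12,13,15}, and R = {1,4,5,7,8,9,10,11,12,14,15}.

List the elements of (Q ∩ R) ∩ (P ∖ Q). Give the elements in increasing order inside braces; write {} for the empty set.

{}

Q ∩ R = {7,10,11,12,15}
P ∖ Q = {4,8,14}
(Q ∩ R) ∩ (P ∖ Q) = {}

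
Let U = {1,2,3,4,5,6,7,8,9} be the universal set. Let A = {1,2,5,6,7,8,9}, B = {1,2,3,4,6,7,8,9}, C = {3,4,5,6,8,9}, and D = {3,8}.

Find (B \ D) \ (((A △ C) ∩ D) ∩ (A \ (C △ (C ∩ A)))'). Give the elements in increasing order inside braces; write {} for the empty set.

{1,2,4,6,7,9}

B \ D = {1,2,4,6,7,9}
A △ C = {1,2,3,4,7}
(A △ C) ∩ D = {3}
C ∩ A = {5,6,8,9}
C △ (C ∩ A) = {3,4}
A \ (C △ (C ∩ A)) = {1,2,5,6,7,8,9}
(A \ (C △ (C ∩ A)))' = {3,4}
((A △ C) ∩ D) ∩ (A \ (C △ (C ∩ A)))' = {3}
(B \ D) \ (((A △ C) ∩ D) ∩ (A \ (C △ (C ∩ A)))') = {1,2,4,6,7,9}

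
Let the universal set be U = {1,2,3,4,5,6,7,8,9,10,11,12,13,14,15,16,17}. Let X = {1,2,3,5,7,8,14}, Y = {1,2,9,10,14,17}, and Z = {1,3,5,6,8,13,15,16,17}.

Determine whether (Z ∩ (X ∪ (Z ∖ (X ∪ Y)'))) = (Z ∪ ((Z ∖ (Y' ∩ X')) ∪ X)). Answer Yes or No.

No

X ∪ Y = {1,2,3,5,7,8,9,10,14,17}
(X ∪ Y)' = {4,6,11,12,13,15,16}
Z ∖ (X ∪ Y)' = {1,3,5,8,17}
X ∪ (Z ∖ (X ∪ Y)') = {1,2,3,5,7,8,14,17}
Z ∩ (X ∪ (Z ∖ (X ∪ Y)')) = {1,3,5,8,17}
Y' = {3,4,5,6,7,8,11,12,13,15,16}
X' = {4,6,9,10,11,12,13,15,16,17}
Y' ∩ X' = {4,6,11,12,13,15,16}
Z ∖ (Y' ∩ X') = {1,3,5,8,17}
(Z ∖ (Y' ∩ X')) ∪ X = {1,2,3,5,7,8,14,17}
Z ∪ ((Z ∖ (Y' ∩ X')) ∪ X) = {1,2,3,5,6,7,8,13,14,15,16,17}
2 ∈ Z ∪ ((Z ∖ (Y' ∩ X')) ∪ X) but 2 ∉ Z ∩ (X ∪ (Z ∖ (X ∪ Y)')), so they differ.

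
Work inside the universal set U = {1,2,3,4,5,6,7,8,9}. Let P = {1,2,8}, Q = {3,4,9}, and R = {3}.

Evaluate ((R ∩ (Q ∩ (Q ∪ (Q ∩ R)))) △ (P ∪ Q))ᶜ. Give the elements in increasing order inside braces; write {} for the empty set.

{3,5,6,7}

Q ∩ R = {3}
Q ∪ (Q ∩ R) = {3,4,9}
Q ∩ (Q ∪ (Q ∩ R)) = {3,4,9}
R ∩ (Q ∩ (Q ∪ (Q ∩ R))) = {3}
P ∪ Q = {1,2,3,4,8,9}
(R ∩ (Q ∩ (Q ∪ (Q ∩ R)))) △ (P ∪ Q) = {1,2,4,8,9}
((R ∩ (Q ∩ (Q ∪ (Q ∩ R)))) △ (P ∪ Q))ᶜ = {3,5,6,7}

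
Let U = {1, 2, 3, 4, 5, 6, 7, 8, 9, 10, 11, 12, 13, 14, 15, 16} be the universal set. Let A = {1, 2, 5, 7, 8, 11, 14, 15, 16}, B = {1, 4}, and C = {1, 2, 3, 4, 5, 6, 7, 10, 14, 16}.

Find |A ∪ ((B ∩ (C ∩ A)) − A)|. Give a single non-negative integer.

C ∩ A = {1, 2, 5, 7, 14, 16}
B ∩ (C ∩ A) = {1}
(B ∩ (C ∩ A)) − A = {}
A ∪ ((B ∩ (C ∩ A)) − A) = {1, 2, 5, 7, 8, 11, 14, 15, 16}
|A ∪ ((B ∩ (C ∩ A)) − A)| = 9

9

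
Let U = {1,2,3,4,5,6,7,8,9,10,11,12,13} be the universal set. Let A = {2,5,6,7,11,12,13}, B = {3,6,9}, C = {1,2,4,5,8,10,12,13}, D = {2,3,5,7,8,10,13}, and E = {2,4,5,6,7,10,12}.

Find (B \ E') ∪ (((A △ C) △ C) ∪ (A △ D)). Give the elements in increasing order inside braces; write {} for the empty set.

{2,3,5,6,7,8,10,11,12,13}

E' = {1,3,8,9,11,13}
B \ E' = {6}
A △ C = {1,4,6,7,8,10,11}
(A △ C) △ C = {2,5,6,7,11,12,13}
A △ D = {3,6,8,10,11,12}
((A △ C) △ C) ∪ (A △ D) = {2,3,5,6,7,8,10,11,12,13}
(B \ E') ∪ (((A △ C) △ C) ∪ (A △ D)) = {2,3,5,6,7,8,10,11,12,13}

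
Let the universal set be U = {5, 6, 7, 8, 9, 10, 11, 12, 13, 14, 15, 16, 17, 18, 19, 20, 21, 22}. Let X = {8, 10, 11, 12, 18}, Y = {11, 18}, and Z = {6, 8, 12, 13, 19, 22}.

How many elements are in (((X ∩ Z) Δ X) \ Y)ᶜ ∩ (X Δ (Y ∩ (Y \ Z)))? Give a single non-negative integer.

X ∩ Z = {8, 12}
(X ∩ Z) Δ X = {10, 11, 18}
((X ∩ Z) Δ X) \ Y = {10}
(((X ∩ Z) Δ X) \ Y)ᶜ = {5, 6, 7, 8, 9, 11, 12, 13, 14, 15, 16, 17, 18, 19, 20, 21, 22}
Y \ Z = {11, 18}
Y ∩ (Y \ Z) = {11, 18}
X Δ (Y ∩ (Y \ Z)) = {8, 10, 12}
(((X ∩ Z) Δ X) \ Y)ᶜ ∩ (X Δ (Y ∩ (Y \ Z))) = {8, 12}
|(((X ∩ Z) Δ X) \ Y)ᶜ ∩ (X Δ (Y ∩ (Y \ Z)))| = 2

2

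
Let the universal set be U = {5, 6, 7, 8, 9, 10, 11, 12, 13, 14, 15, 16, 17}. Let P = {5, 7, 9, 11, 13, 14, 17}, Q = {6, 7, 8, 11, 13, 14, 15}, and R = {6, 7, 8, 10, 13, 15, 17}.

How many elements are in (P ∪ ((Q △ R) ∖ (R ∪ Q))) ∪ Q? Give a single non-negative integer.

Q △ R = {10, 11, 14, 17}
R ∪ Q = {6, 7, 8, 10, 11, 13, 14, 15, 17}
(Q △ R) ∖ (R ∪ Q) = {}
P ∪ ((Q △ R) ∖ (R ∪ Q)) = {5, 7, 9, 11, 13, 14, 17}
(P ∪ ((Q △ R) ∖ (R ∪ Q))) ∪ Q = {5, 6, 7, 8, 9, 11, 13, 14, 15, 17}
|(P ∪ ((Q △ R) ∖ (R ∪ Q))) ∪ Q| = 10

10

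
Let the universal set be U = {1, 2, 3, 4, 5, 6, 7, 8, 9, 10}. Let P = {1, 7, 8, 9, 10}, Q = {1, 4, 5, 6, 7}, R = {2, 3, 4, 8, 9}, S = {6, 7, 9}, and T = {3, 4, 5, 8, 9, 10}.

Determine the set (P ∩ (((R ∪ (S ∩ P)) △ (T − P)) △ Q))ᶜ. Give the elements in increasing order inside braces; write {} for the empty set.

S ∩ P = {7, 9}
R ∪ (S ∩ P) = {2, 3, 4, 7, 8, 9}
T − P = {3, 4, 5}
(R ∪ (S ∩ P)) △ (T − P) = {2, 5, 7, 8, 9}
((R ∪ (S ∩ P)) △ (T − P)) △ Q = {1, 2, 4, 6, 8, 9}
P ∩ (((R ∪ (S ∩ P)) △ (T − P)) △ Q) = {1, 8, 9}
(P ∩ (((R ∪ (S ∩ P)) △ (T − P)) △ Q))ᶜ = {2, 3, 4, 5, 6, 7, 10}

{2, 3, 4, 5, 6, 7, 10}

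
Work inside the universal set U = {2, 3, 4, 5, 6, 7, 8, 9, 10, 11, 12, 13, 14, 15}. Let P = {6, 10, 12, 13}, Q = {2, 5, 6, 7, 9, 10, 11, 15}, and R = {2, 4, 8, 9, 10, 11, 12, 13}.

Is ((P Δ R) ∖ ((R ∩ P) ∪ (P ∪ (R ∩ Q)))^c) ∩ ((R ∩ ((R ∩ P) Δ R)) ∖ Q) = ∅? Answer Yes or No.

P Δ R = {2, 4, 6, 8, 9, 11}
R ∩ P = {10, 12, 13}
R ∩ Q = {2, 9, 10, 11}
P ∪ (R ∩ Q) = {2, 6, 9, 10, 11, 12, 13}
(R ∩ P) ∪ (P ∪ (R ∩ Q)) = {2, 6, 9, 10, 11, 12, 13}
((R ∩ P) ∪ (P ∪ (R ∩ Q)))^c = {3, 4, 5, 7, 8, 14, 15}
(P Δ R) ∖ ((R ∩ P) ∪ (P ∪ (R ∩ Q)))^c = {2, 6, 9, 11}
(R ∩ P) Δ R = {2, 4, 8, 9, 11}
R ∩ ((R ∩ P) Δ R) = {2, 4, 8, 9, 11}
(R ∩ ((R ∩ P) Δ R)) ∖ Q = {4, 8}
{2, 6, 9, 11} and {4, 8} share no elements.

Yes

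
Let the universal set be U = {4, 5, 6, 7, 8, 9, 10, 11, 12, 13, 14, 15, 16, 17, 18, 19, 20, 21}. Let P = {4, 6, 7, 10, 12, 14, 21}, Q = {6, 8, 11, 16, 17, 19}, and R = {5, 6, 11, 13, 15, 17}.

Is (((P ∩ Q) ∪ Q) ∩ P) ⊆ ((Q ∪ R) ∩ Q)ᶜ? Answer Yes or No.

P ∩ Q = {6}
(P ∩ Q) ∪ Q = {6, 8, 11, 16, 17, 19}
((P ∩ Q) ∪ Q) ∩ P = {6}
Q ∪ R = {5, 6, 8, 11, 13, 15, 16, 17, 19}
(Q ∪ R) ∩ Q = {6, 8, 11, 16, 17, 19}
((Q ∪ R) ∩ Q)ᶜ = {4, 5, 7, 9, 10, 12, 13, 14, 15, 18, 20, 21}
6 ∈ ((P ∩ Q) ∪ Q) ∩ P but 6 ∉ ((Q ∪ R) ∩ Q)ᶜ, so the inclusion fails.

No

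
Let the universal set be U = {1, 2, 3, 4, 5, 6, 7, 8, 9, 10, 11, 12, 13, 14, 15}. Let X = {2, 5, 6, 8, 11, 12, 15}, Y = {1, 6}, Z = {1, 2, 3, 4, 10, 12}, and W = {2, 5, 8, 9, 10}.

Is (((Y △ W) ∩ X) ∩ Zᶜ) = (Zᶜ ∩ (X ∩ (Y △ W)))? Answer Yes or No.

Y △ W = {1, 2, 5, 6, 8, 9, 10}
(Y △ W) ∩ X = {2, 5, 6, 8}
Zᶜ = {5, 6, 7, 8, 9, 11, 13, 14, 15}
((Y △ W) ∩ X) ∩ Zᶜ = {5, 6, 8}
X ∩ (Y △ W) = {2, 5, 6, 8}
Zᶜ ∩ (X ∩ (Y △ W)) = {5, 6, 8}
Both equal {5, 6, 8}, so ((Y △ W) ∩ X) ∩ Zᶜ = Zᶜ ∩ (X ∩ (Y △ W)).

Yes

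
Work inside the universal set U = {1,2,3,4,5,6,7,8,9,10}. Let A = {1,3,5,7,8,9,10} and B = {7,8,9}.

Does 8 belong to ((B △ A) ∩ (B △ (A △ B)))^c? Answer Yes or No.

8 ∈ B and 8 ∈ A, so 8 ∉ B △ A
8 ∈ A and 8 ∈ B, so 8 ∉ A △ B
8 ∈ B and 8 ∉ (A △ B), so 8 ∈ B △ (A △ B)
8 ∉ (B △ A) and 8 ∈ (B △ (A △ B)), so 8 ∉ (B △ A) ∩ (B △ (A △ B))
8 ∈ ((B △ A) ∩ (B △ (A △ B)))^c since 8 ∉ ((B △ A) ∩ (B △ (A △ B)))

Yes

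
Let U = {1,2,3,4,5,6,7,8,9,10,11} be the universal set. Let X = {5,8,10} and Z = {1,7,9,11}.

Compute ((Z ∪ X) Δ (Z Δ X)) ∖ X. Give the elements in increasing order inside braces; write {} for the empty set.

Z ∪ X = {1,5,7,8,9,10,11}
Z Δ X = {1,5,7,8,9,10,11}
(Z ∪ X) Δ (Z Δ X) = {}
((Z ∪ X) Δ (Z Δ X)) ∖ X = {}

{}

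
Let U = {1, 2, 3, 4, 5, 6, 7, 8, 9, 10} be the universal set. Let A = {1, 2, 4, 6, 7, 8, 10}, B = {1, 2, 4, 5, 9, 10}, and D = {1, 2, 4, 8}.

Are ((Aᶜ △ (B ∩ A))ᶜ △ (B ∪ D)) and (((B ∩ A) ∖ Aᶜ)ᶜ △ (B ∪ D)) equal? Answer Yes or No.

Aᶜ = {3, 5, 9}
B ∩ A = {1, 2, 4, 10}
Aᶜ △ (B ∩ A) = {1, 2, 3, 4, 5, 9, 10}
(Aᶜ △ (B ∩ A))ᶜ = {6, 7, 8}
B ∪ D = {1, 2, 4, 5, 8, 9, 10}
(Aᶜ △ (B ∩ A))ᶜ △ (B ∪ D) = {1, 2, 4, 5, 6, 7, 9, 10}
(B ∩ A) ∖ Aᶜ = {1, 2, 4, 10}
((B ∩ A) ∖ Aᶜ)ᶜ = {3, 5, 6, 7, 8, 9}
((B ∩ A) ∖ Aᶜ)ᶜ △ (B ∪ D) = {1, 2, 3, 4, 6, 7, 10}
3 ∈ ((B ∩ A) ∖ Aᶜ)ᶜ △ (B ∪ D) but 3 ∉ (Aᶜ △ (B ∩ A))ᶜ △ (B ∪ D), so they differ.

No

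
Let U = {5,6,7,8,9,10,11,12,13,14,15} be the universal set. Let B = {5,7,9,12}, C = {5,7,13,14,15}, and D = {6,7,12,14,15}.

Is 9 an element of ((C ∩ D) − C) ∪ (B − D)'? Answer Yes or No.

No

9 ∉ C and 9 ∉ D, so 9 ∉ C ∩ D
9 ∉ (C ∩ D) and 9 ∉ C, so 9 ∉ (C ∩ D) − C
9 ∈ B and 9 ∉ D, so 9 ∈ B − D
9 ∉ (B − D)' since 9 ∈ (B − D)
9 ∉ ((C ∩ D) − C) and 9 ∉ (B − D)', so 9 ∉ ((C ∩ D) − C) ∪ (B − D)'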